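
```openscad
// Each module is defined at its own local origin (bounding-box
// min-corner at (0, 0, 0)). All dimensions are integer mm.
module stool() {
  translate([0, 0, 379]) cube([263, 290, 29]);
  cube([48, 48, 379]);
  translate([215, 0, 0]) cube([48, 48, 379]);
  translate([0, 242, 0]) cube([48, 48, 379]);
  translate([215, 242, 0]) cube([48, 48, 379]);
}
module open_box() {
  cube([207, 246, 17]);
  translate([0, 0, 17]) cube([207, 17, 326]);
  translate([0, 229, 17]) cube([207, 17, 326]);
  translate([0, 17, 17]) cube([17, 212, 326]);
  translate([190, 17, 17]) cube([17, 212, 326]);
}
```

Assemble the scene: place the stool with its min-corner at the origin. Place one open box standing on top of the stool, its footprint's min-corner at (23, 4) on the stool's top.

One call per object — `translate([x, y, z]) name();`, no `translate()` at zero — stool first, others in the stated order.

stool();
translate([23, 4, 408]) open_box();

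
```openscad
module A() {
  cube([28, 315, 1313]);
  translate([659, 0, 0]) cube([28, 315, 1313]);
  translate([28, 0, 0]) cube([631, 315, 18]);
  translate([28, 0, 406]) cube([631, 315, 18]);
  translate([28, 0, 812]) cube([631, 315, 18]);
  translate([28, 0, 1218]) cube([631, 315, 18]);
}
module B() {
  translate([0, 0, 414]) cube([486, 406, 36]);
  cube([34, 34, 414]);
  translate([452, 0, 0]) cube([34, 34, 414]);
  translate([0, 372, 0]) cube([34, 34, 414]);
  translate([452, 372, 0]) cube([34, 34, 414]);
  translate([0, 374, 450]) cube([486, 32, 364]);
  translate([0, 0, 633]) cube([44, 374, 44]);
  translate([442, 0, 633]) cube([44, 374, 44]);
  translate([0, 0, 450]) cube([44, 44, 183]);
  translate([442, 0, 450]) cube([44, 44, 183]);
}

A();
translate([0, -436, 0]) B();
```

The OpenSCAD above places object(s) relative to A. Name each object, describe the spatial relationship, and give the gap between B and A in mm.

A is a bookshelf. B is a chair. The chair is on the floor beside the bookshelf on its −y side. The gap between the chair and the bookshelf is 30 mm.

The chair's nearest face is 30 mm from the bookshelf's −y face.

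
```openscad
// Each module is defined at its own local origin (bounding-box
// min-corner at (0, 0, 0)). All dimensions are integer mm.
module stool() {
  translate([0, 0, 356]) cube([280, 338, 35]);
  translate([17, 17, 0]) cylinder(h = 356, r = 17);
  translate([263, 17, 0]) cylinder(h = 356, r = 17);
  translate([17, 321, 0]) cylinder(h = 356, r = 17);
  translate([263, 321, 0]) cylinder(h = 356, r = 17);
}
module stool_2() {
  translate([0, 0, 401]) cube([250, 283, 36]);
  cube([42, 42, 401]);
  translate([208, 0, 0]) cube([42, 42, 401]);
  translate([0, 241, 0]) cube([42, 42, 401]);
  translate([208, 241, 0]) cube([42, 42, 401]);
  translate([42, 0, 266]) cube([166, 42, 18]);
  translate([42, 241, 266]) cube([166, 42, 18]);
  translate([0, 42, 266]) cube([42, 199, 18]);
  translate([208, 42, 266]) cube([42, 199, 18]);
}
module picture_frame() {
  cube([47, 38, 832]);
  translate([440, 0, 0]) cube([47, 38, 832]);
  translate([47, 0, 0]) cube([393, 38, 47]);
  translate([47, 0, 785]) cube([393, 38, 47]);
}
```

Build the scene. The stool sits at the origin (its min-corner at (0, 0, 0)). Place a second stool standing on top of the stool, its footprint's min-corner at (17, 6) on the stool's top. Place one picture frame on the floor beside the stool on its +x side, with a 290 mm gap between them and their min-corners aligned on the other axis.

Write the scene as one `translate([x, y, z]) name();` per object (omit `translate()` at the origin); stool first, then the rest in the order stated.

stool();
translate([17, 6, 391]) stool_2();
translate([570, 0, 0]) picture_frame();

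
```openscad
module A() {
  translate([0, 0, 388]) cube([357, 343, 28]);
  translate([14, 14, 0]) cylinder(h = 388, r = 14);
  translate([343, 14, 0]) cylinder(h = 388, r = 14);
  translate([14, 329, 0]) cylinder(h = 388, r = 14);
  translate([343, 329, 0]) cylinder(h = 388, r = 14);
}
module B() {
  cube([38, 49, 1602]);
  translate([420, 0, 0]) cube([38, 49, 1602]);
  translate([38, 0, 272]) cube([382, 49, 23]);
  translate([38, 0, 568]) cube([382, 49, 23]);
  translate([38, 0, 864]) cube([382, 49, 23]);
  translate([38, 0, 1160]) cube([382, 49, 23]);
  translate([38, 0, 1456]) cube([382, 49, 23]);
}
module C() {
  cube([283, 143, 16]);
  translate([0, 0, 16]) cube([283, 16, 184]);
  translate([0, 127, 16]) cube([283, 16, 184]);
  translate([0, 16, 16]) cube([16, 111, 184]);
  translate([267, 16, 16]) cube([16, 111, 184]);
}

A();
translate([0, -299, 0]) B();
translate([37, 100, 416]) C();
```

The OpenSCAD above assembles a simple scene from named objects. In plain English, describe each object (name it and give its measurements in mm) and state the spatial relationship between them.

A is a four-legged stool. The seat is 357×343 mm, 28 mm thick, top at z = 416 mm. It stands on four round legs, each 28 mm in diameter, from z = 0 to the seat underside, each leg's axis is inset half a diameter from the nearest pair of seat edges (so the leg's bounding box is flush with the corner).

B is a wooden ladder with two side rails of 38×49 mm section and 1602 mm height, set 458 mm apart overall. Between them run 5 rectangular rungs (49 mm deep, 23 mm thick), front faces flush with the rails' −y face. The bottom of the first rung is 272 mm above the floor and each subsequent rung is 296 mm higher than the one below.

C is an open storage box with external size 283×143×200 mm and wall thickness 16 mm (the base is also 16 mm thick). The base covers the whole footprint; the four walls stand on the base, with the y-facing walls full-width and the x-facing walls fitting between their inner faces.

The ladder is on the floor beside the stool on its −y side. The open box is on top of the stool, centred.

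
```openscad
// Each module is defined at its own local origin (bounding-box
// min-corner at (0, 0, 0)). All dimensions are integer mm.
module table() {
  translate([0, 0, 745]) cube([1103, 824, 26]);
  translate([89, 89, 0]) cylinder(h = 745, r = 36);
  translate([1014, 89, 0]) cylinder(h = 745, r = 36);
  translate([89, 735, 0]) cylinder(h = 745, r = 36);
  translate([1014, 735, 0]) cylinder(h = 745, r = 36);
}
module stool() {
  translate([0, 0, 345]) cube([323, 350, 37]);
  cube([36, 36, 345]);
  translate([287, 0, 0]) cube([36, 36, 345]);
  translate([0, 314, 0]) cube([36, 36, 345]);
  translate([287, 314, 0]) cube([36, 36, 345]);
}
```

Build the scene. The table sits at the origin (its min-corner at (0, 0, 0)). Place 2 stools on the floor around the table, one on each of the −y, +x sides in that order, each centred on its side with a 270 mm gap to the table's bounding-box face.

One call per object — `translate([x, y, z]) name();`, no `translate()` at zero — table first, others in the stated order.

table();
translate([390, -620, 0]) stool();
translate([1373, 237, 0]) stool();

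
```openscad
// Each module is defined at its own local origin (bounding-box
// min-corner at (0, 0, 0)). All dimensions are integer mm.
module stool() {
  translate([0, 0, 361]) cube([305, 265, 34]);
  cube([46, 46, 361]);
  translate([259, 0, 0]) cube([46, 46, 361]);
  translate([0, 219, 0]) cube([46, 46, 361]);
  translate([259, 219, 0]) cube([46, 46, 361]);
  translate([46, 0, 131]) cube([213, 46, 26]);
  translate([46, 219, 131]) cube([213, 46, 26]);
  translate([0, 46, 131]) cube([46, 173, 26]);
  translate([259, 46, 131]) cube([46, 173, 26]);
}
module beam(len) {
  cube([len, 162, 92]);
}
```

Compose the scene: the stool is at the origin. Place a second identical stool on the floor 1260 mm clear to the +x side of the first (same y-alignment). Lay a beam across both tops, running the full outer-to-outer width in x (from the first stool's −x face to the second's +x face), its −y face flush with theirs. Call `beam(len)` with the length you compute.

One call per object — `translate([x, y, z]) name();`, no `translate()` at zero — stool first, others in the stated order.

stool();
translate([1565, 0, 0]) stool();
translate([0, 0, 395]) beam(1870);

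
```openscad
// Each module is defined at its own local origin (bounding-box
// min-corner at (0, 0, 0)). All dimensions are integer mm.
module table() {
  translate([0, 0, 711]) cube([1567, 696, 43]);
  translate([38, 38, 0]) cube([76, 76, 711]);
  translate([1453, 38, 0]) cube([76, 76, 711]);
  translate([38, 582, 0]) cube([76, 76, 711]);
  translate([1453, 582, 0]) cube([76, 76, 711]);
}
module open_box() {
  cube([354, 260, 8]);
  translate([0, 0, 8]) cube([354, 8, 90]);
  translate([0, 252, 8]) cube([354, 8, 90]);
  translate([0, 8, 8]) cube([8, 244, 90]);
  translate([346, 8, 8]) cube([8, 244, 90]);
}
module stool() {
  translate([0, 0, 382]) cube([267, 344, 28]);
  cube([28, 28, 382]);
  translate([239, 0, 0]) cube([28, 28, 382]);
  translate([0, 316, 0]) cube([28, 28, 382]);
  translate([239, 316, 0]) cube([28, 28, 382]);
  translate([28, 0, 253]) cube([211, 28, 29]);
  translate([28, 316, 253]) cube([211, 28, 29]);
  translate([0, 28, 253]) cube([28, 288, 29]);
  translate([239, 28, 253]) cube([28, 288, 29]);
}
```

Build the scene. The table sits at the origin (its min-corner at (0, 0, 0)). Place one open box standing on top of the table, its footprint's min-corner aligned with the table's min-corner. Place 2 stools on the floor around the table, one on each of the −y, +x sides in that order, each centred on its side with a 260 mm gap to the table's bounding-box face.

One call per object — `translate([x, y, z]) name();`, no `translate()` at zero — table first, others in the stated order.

table();
translate([0, 0, 754]) open_box();
translate([650, -604, 0]) stool();
translate([1827, 176, 0]) stool();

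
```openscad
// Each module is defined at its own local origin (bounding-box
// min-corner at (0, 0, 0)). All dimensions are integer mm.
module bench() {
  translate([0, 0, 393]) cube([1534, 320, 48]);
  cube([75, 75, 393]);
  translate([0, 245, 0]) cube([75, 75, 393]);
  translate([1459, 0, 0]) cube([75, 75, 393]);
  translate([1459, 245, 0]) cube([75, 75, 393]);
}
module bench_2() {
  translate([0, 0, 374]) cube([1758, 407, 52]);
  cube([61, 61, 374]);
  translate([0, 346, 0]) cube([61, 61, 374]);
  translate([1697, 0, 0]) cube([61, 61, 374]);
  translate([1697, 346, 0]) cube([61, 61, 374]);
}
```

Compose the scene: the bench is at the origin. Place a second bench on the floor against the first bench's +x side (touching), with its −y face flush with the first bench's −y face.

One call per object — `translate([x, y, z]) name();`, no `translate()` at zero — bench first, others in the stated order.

bench();
translate([1534, 0, 0]) bench_2();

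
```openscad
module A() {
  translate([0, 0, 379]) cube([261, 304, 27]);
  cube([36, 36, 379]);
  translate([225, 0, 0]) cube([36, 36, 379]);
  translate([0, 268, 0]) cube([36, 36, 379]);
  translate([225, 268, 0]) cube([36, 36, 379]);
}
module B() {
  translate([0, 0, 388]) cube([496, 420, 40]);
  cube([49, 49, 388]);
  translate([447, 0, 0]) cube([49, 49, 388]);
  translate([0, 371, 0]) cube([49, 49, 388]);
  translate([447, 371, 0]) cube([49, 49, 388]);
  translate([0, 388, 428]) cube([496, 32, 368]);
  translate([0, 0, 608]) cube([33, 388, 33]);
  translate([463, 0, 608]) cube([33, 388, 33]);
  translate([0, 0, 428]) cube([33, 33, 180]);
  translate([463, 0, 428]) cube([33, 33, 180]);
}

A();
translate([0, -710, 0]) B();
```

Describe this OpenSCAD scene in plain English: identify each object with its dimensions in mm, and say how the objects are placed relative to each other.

A is a four-legged stool. The seat is 261×304 mm, 27 mm thick, top at z = 406 mm. It stands on four square legs, each 36×36 mm in cross-section, from z = 0 to the seat underside, each flush with a corner of the seat.

B is a chair. The seat is a 496×420×40 mm slab with its top at z = 428 mm, on four 49×49 mm corner legs (flush with the seat edges, standing on z = 0). A flat backrest 32 mm thick, 368 mm tall, spans the full seat width and rises from the seat top along its +y edge, rear face flush with the rear of the seat. Two armrests of 33×33 mm section run along each side from the seat's front edge to the front of the backrest, top faces 213 mm above the seat top and outer faces flush with the seat's x-edges; a 33×33 mm post under the front of each armrest stands on the seat at the front corner.

The chair is on the floor beside the stool on its −y side.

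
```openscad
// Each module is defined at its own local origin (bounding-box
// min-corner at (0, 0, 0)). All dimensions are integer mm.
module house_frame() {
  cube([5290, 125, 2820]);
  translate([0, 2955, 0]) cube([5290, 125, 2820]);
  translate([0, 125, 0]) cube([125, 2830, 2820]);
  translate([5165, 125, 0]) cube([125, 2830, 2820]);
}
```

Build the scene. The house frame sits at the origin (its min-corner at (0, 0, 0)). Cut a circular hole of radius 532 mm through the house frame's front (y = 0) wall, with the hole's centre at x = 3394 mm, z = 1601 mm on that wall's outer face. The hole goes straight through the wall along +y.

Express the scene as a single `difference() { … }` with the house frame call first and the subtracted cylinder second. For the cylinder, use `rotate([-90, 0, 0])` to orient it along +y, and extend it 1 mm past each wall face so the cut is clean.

difference() {
  house_frame();
  translate([3394, -1, 1601]) rotate([-90, 0, 0]) cylinder(h = 127, r = 532);
}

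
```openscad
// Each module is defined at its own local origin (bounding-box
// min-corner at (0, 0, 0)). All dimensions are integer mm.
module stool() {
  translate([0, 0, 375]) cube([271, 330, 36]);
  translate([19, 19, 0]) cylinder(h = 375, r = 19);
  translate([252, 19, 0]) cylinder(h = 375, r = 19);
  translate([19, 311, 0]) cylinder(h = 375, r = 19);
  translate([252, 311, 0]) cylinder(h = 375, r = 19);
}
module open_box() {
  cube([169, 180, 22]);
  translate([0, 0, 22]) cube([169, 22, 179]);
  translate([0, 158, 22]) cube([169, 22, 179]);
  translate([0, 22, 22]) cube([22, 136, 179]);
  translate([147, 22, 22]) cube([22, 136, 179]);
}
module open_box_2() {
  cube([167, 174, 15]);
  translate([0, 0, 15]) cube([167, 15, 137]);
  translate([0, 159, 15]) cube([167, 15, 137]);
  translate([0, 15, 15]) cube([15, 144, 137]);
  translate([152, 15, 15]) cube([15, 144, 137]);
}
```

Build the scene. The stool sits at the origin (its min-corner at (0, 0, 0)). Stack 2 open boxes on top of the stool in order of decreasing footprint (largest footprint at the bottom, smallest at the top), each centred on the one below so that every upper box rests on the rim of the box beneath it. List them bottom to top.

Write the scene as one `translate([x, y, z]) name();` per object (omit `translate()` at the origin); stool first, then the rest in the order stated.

stool();
translate([51, 75, 411]) open_box();
translate([52, 78, 612]) open_box_2();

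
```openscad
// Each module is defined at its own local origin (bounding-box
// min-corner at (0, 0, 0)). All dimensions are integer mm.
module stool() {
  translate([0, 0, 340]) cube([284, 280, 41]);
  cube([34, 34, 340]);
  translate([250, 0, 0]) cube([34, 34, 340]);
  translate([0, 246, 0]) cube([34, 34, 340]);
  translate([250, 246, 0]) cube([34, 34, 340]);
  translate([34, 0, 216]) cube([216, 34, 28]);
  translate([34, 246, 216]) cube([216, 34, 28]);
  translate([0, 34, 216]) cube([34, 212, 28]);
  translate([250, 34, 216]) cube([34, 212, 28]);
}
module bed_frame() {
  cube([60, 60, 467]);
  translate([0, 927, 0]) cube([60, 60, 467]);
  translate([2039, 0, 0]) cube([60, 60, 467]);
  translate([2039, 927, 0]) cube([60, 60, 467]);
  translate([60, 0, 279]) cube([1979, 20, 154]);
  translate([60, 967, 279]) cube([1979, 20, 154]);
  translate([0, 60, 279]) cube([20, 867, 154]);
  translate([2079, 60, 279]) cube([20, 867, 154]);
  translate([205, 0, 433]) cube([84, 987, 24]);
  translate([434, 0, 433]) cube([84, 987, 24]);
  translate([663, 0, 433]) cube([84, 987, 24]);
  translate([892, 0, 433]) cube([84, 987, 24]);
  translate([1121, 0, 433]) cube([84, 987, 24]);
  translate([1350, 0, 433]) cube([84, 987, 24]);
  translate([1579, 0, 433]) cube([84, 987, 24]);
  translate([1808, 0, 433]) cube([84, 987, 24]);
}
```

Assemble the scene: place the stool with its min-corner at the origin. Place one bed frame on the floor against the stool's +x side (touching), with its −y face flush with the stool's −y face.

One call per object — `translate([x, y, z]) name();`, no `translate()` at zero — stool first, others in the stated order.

stool();
translate([284, 0, 0]) bed_frame();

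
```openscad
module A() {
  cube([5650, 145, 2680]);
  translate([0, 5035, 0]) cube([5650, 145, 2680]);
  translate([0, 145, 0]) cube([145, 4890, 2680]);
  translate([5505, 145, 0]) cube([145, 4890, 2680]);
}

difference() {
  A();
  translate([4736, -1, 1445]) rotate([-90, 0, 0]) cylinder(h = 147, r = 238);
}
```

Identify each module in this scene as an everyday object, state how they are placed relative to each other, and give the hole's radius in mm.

The subtracted cylinder has r = 238 mm.

A is a house frame. The house frame has a circular hole through its front wall. The hole's radius is 238 mm.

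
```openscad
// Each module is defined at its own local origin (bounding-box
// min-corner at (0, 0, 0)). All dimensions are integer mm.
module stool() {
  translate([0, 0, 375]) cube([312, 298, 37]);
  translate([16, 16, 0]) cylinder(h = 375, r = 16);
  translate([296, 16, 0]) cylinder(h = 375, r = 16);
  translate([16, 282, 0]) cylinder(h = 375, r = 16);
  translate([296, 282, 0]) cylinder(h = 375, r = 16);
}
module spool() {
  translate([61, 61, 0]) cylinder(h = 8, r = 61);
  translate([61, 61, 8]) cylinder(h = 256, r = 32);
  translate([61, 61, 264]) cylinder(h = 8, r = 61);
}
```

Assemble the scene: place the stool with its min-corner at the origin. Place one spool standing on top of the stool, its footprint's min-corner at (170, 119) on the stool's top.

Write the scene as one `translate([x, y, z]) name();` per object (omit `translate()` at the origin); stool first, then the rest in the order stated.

stool();
translate([170, 119, 412]) spool();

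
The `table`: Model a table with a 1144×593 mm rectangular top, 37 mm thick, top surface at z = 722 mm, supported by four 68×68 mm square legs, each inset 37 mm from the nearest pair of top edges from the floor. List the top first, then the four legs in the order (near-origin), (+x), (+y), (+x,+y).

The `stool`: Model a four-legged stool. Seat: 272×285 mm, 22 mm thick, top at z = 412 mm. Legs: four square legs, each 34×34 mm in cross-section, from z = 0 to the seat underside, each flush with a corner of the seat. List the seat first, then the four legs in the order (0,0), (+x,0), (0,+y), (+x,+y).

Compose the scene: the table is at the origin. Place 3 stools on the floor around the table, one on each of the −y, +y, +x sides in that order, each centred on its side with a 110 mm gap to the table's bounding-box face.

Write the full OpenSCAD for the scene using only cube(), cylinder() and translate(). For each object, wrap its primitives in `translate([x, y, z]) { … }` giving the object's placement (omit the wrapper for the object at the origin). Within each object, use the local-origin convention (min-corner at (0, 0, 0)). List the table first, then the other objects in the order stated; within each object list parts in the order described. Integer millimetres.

translate([0, 0, 685]) cube([1144, 593, 37]);
translate([37, 37, 0]) cube([68, 68, 685]);
translate([1039, 37, 0]) cube([68, 68, 685]);
translate([37, 488, 0]) cube([68, 68, 685]);
translate([1039, 488, 0]) cube([68, 68, 685]);
translate([436, -395, 0]) {
  translate([0, 0, 390]) cube([272, 285, 22]);
  cube([34, 34, 390]);
  translate([238, 0, 0]) cube([34, 34, 390]);
  translate([0, 251, 0]) cube([34, 34, 390]);
  translate([238, 251, 0]) cube([34, 34, 390]);
}
translate([436, 703, 0]) {
  translate([0, 0, 390]) cube([272, 285, 22]);
  cube([34, 34, 390]);
  translate([238, 0, 0]) cube([34, 34, 390]);
  translate([0, 251, 0]) cube([34, 34, 390]);
  translate([238, 251, 0]) cube([34, 34, 390]);
}
translate([1254, 154, 0]) {
  translate([0, 0, 390]) cube([272, 285, 22]);
  cube([34, 34, 390]);
  translate([238, 0, 0]) cube([34, 34, 390]);
  translate([0, 251, 0]) cube([34, 34, 390]);
  translate([238, 251, 0]) cube([34, 34, 390]);
}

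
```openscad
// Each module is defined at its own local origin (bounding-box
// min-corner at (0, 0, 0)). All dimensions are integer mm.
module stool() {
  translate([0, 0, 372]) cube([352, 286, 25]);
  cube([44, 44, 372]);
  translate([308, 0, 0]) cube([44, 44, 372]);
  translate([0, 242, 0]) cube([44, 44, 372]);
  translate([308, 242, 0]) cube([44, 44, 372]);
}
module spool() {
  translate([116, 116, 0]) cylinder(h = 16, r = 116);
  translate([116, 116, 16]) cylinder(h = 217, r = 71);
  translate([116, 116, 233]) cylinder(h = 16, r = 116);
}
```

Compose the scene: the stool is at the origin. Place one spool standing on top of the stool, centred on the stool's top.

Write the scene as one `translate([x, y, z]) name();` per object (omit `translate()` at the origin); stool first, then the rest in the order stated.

stool();
translate([60, 27, 397]) spool();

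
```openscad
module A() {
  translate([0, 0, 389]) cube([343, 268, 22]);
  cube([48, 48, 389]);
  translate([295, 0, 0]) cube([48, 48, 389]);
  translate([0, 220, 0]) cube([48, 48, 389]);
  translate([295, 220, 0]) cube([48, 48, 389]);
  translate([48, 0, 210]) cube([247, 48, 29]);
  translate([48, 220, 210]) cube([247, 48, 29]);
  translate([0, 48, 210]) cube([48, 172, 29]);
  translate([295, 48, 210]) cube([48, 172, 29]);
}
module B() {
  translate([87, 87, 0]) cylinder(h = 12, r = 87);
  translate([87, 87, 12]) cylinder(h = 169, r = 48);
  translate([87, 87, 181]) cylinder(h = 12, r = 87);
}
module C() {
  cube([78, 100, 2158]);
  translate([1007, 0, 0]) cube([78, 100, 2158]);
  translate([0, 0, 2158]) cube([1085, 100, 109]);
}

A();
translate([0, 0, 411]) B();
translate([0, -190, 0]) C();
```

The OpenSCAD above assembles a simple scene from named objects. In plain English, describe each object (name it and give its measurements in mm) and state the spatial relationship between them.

A is a simple wooden stool: a rectangular seat 343 mm (x) by 268 mm (y), 22 mm thick, top face at z = 411 mm, on four square legs, each 48×48 mm in cross-section. The legs rest on z = 0, each flush with a corner of the seat. Four stretchers, 48 mm wide and 29 mm tall, connect adjacent legs with their undersides at z = 210 mm, each running between the inner faces of the legs it joins and aligned with the legs' outer faces on the other axis.

B is a spool: two coaxial disc flanges of radius 87 mm and thickness 12 mm, joined by a core cylinder of radius 48 mm and height 169 mm. The lower flange rests on z = 0 and the three cylinders share a vertical axis.

C is a door frame. The clear opening is 929 mm wide and 2158 mm high. Two 78 mm wide jambs, 100 mm deep, stand either side of the opening from the floor to the top of the opening. A 109 mm thick head sits across the top of both jambs, spanning the full outside width of the frame.

The spool is on top of the stool. The door frame is on the floor beside the stool on its −y side.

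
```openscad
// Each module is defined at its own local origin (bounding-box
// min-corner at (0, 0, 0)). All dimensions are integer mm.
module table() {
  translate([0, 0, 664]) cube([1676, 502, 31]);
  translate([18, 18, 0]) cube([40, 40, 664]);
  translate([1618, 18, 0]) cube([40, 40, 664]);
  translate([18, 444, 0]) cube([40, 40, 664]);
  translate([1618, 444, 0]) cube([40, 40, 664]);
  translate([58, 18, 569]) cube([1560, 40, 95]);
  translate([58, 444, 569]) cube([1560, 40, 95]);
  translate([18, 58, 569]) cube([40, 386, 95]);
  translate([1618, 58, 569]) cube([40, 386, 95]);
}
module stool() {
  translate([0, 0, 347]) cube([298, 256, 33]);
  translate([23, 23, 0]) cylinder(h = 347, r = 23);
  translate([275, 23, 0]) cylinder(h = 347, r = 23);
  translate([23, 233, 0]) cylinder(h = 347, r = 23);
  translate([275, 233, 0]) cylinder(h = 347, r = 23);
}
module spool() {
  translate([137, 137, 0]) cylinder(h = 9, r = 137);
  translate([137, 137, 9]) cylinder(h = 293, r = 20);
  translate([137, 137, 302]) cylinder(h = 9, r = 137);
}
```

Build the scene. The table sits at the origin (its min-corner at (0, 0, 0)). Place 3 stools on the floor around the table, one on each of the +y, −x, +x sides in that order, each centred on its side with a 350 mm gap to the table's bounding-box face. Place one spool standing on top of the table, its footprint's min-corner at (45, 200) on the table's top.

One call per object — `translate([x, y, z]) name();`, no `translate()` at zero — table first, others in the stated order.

table();
translate([689, 852, 0]) stool();
translate([-648, 123, 0]) stool();
translate([2026, 123, 0]) stool();
translate([45, 200, 695]) spool();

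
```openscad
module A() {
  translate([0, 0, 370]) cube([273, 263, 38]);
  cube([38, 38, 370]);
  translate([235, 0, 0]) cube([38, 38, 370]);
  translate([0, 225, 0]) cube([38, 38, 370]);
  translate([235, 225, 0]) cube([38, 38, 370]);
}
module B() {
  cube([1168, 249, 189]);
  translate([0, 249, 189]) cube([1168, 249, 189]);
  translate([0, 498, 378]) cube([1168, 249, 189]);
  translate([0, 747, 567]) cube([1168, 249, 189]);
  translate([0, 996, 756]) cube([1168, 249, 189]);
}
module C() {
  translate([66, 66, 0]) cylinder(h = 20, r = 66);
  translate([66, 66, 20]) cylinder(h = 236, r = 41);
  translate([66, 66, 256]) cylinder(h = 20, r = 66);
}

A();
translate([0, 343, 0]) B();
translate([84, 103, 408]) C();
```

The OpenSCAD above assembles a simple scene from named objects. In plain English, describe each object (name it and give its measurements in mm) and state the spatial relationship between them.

A is a four-legged stool. The seat is a 273×263×38 mm slab whose top surface is at z = 408 mm; four square legs, each 38×38 mm in cross-section, run from the floor (z = 0) to the underside of the seat, each flush with a corner of the seat.

B is a straight staircase of 5 solid steps. Each step is 1168 mm wide (x), 249 mm deep (y, the going) and 189 mm tall (the rise). The first step rests on the floor; each subsequent step sits one going further in +y and one rise higher in +z, directly behind and above the previous step with no overlap.

C is a spool: two coaxial disc flanges of radius 66 mm and thickness 20 mm, joined by a core cylinder of radius 41 mm and height 236 mm. The lower flange rests on z = 0 and the three cylinders share a vertical axis.

The staircase is on the floor beside the stool on its +y side. The spool is on top of the stool.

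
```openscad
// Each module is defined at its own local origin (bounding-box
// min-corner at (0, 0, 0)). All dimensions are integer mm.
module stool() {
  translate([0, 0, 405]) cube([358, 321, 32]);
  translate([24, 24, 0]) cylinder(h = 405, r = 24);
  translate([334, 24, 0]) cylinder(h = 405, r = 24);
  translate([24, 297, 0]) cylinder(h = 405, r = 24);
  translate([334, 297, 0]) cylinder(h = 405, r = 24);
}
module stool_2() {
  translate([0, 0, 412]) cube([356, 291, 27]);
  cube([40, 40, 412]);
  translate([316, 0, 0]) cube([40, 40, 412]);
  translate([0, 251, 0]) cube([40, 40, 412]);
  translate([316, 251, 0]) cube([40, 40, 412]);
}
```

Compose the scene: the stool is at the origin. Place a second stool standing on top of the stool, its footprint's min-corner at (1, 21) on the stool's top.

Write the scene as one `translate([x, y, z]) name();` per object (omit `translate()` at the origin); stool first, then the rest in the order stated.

stool();
translate([1, 21, 437]) stool_2();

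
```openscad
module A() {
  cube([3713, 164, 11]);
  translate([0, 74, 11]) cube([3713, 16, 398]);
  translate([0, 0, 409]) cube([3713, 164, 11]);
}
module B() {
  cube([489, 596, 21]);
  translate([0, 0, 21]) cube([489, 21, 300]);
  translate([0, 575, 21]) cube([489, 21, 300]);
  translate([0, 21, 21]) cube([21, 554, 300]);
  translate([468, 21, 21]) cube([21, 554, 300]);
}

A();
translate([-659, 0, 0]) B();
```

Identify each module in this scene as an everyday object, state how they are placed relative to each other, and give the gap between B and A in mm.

The open box's nearest face is 170 mm from the I-beam's −x face.

A is an I-beam. B is an open box. The open box is on the floor beside the I-beam on its −x side. The gap between the open box and the I-beam is 170 mm.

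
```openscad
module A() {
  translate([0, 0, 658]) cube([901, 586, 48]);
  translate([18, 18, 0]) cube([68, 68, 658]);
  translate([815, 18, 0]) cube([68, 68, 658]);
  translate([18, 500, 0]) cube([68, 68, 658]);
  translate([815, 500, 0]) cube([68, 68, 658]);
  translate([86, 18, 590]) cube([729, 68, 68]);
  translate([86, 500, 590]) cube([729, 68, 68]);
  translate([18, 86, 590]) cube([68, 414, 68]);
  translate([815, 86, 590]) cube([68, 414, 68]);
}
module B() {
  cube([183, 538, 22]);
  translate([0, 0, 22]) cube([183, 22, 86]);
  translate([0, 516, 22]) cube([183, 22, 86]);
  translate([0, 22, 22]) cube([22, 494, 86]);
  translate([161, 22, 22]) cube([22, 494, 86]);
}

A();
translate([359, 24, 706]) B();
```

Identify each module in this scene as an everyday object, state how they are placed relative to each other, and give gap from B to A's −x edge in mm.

A is a table. B is an open box. The open box is on top of the table, centred. The gap from the open box to the table's −x edge is 359 mm.

The open box's min-x is at 359; the table's min-x is 0; gap = 359 mm.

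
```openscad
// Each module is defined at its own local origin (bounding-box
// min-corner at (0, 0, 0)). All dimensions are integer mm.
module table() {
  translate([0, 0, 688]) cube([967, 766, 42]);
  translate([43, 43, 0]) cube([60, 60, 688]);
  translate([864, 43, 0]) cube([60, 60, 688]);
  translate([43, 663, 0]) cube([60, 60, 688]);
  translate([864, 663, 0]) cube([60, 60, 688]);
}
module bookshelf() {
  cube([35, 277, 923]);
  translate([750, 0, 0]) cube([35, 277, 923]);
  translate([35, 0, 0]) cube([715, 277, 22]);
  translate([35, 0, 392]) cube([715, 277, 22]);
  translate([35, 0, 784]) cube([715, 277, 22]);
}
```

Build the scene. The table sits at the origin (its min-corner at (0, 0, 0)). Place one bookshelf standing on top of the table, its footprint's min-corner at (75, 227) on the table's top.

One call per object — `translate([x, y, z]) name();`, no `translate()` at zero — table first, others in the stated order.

table();
translate([75, 227, 730]) bookshelf();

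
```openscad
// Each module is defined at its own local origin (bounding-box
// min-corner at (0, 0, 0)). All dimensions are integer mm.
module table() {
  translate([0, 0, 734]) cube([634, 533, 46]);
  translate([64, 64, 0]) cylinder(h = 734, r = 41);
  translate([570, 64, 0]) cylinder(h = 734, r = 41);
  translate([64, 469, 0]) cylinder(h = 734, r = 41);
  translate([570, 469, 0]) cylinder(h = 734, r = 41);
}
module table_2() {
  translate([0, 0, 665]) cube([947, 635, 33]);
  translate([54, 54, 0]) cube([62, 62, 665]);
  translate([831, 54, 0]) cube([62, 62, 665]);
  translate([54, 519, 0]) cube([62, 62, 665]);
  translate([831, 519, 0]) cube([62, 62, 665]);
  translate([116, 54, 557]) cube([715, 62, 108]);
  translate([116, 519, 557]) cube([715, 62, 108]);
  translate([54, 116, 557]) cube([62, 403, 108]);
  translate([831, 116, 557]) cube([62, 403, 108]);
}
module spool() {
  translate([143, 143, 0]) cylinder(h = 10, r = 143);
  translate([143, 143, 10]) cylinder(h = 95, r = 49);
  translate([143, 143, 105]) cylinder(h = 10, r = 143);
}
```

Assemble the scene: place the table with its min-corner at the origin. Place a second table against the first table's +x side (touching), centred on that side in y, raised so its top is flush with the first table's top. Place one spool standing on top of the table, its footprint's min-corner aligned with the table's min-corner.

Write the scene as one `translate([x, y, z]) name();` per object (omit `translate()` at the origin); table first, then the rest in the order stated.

table();
translate([634, -51, 82]) table_2();
translate([0, 0, 780]) spool();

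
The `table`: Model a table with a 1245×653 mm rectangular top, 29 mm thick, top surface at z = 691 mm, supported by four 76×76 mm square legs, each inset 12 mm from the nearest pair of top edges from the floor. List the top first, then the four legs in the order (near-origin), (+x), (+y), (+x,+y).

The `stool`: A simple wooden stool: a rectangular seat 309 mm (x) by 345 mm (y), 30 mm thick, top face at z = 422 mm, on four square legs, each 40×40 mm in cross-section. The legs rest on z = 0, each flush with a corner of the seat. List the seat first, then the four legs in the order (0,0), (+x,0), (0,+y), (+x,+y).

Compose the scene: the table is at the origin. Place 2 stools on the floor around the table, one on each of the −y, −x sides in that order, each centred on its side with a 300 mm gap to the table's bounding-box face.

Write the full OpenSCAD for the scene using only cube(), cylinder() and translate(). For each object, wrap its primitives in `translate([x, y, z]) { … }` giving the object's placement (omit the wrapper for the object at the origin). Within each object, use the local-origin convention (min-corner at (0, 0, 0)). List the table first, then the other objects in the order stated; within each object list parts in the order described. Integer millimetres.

translate([0, 0, 662]) cube([1245, 653, 29]);
translate([12, 12, 0]) cube([76, 76, 662]);
translate([1157, 12, 0]) cube([76, 76, 662]);
translate([12, 565, 0]) cube([76, 76, 662]);
translate([1157, 565, 0]) cube([76, 76, 662]);
translate([468, -645, 0]) {
  translate([0, 0, 392]) cube([309, 345, 30]);
  cube([40, 40, 392]);
  translate([269, 0, 0]) cube([40, 40, 392]);
  translate([0, 305, 0]) cube([40, 40, 392]);
  translate([269, 305, 0]) cube([40, 40, 392]);
}
translate([-609, 154, 0]) {
  translate([0, 0, 392]) cube([309, 345, 30]);
  cube([40, 40, 392]);
  translate([269, 0, 0]) cube([40, 40, 392]);
  translate([0, 305, 0]) cube([40, 40, 392]);
  translate([269, 305, 0]) cube([40, 40, 392]);
}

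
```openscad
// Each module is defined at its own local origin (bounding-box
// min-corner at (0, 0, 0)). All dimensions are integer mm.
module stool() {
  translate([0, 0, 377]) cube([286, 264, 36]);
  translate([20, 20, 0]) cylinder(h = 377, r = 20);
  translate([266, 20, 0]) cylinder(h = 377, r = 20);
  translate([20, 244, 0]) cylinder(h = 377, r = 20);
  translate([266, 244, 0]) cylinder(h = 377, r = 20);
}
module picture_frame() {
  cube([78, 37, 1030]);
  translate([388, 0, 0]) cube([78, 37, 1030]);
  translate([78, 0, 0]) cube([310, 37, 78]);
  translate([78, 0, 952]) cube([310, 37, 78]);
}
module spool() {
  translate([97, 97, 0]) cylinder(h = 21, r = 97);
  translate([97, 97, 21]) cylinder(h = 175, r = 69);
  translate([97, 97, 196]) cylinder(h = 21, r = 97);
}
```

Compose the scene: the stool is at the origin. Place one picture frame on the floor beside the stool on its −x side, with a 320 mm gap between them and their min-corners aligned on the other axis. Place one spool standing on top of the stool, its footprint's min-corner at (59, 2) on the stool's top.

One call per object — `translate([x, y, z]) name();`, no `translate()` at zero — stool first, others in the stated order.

stool();
translate([-786, 0, 0]) picture_frame();
translate([59, 2, 413]) spool();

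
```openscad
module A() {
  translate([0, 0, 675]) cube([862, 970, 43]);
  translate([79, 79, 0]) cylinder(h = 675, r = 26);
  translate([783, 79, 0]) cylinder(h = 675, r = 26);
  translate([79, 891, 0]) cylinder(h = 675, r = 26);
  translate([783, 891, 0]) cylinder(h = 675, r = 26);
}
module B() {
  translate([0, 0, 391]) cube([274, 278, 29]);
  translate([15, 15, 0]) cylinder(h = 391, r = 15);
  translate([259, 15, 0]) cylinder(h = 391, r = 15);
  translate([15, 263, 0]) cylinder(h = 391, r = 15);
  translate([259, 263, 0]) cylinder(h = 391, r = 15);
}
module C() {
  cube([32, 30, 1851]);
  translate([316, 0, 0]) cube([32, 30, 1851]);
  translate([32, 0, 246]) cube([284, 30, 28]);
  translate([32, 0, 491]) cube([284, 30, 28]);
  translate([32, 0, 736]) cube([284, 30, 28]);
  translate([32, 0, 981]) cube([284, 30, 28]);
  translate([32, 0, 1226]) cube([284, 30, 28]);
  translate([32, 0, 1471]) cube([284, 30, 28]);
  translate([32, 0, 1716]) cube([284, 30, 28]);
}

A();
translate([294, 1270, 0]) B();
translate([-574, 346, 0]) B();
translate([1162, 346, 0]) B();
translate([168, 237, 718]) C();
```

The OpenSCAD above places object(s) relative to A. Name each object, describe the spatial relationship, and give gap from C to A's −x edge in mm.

The ladder's min-x is at 168; the table's min-x is 0; gap = 168 mm.

A is a table. B is a stool. C is a ladder. Three stools sit around the table at the +y, −x, +x sides. The ladder is on top of the table. The gap from the ladder to the table's −x edge is 168 mm.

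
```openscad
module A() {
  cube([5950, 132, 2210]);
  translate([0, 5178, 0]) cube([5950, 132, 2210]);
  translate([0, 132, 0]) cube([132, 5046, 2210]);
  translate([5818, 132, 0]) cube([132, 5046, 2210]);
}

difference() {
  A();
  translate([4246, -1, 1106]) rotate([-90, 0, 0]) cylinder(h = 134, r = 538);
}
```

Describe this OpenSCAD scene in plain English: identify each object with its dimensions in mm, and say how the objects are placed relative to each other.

A is a box-shaped house frame (walls only): outside footprint 5950×5310 mm, wall height 2210 mm, wall thickness 132 mm. The two y-facing walls run the full x-width; the two x-facing walls fit between the inner faces of the y-facing walls.

The house frame has a circular hole of radius 538 mm through its front wall, centred at (x = 4246, z = 1106).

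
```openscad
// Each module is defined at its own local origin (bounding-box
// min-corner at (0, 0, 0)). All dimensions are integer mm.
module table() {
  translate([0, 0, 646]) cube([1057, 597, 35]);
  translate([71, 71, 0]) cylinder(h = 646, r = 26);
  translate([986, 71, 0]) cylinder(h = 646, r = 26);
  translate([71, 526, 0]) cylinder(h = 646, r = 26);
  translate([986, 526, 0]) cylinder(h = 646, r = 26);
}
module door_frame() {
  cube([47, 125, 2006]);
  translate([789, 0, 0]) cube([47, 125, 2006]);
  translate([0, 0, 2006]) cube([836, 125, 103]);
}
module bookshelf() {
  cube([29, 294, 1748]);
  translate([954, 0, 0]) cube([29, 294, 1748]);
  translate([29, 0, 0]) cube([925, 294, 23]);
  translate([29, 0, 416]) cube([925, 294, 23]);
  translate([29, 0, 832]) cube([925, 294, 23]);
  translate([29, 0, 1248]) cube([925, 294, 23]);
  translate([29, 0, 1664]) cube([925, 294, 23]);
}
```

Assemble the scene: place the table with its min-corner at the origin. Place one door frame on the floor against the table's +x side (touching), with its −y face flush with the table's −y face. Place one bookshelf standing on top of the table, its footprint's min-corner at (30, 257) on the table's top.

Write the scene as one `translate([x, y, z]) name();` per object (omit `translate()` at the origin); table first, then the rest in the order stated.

table();
translate([1057, 0, 0]) door_frame();
translate([30, 257, 681]) bookshelf();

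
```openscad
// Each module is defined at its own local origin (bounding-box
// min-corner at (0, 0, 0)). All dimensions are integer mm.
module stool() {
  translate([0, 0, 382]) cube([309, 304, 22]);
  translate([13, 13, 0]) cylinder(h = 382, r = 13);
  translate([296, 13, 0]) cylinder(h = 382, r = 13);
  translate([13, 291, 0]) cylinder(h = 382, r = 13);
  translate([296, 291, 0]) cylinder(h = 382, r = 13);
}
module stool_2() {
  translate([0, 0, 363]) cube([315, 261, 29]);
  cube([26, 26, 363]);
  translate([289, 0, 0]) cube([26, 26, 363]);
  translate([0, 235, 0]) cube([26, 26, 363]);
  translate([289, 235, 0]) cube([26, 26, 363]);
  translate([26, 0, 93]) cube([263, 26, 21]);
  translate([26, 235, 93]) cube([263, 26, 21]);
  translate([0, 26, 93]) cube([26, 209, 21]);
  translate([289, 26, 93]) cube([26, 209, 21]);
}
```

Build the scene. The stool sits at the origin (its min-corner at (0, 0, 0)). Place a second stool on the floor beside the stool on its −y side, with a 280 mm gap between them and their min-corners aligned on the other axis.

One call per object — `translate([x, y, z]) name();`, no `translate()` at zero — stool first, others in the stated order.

stool();
translate([0, -541, 0]) stool_2();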